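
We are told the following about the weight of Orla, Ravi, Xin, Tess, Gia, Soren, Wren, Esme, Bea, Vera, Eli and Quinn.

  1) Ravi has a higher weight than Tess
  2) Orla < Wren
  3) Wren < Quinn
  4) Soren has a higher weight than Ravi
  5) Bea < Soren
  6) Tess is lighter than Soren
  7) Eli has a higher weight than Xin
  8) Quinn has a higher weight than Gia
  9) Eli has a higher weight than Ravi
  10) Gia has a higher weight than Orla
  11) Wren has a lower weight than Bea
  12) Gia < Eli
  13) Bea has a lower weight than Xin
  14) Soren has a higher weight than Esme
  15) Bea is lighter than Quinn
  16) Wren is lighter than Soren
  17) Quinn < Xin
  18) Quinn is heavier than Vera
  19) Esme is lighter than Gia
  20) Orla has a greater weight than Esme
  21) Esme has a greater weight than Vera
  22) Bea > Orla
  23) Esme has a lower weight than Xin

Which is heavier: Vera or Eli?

Following the relations from Vera: Vera < Esme < Orla < Wren < Bea < Quinn < Xin < Eli.
So Vera < Eli; Eli is the heavier of the two.

Eli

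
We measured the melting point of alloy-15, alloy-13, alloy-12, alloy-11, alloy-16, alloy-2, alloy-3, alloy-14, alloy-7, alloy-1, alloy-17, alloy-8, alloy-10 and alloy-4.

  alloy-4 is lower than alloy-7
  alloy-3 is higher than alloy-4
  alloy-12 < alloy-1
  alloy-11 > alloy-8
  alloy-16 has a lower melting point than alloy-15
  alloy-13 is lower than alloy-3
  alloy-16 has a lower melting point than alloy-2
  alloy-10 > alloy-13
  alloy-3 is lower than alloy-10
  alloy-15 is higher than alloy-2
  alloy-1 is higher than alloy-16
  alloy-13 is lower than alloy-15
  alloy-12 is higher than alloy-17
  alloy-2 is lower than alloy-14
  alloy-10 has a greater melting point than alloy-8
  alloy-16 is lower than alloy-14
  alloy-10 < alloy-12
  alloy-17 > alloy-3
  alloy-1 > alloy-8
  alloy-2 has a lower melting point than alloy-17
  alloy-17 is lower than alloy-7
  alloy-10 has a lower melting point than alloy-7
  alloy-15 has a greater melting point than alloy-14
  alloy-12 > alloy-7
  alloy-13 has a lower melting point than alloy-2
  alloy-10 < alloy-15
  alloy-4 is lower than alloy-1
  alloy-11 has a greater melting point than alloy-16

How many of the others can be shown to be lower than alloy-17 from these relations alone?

5

The elements the relations force below alloy-17 are alloy-13, alloy-16, alloy-4, alloy-2, alloy-3 — no chain reaches any other.
That is 5.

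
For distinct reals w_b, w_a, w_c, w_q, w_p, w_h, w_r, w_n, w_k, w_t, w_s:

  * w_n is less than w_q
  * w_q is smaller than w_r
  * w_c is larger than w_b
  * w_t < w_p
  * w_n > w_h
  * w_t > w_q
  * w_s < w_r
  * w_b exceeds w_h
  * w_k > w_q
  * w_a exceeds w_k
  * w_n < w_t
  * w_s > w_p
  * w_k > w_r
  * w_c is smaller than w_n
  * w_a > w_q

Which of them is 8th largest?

Piecing the relations together gives one ordering: w_h < w_b < w_c < w_n < w_q < w_t < w_p < w_s < w_r < w_k < w_a.
Counting 8 from the largest end gives w_n.

w_n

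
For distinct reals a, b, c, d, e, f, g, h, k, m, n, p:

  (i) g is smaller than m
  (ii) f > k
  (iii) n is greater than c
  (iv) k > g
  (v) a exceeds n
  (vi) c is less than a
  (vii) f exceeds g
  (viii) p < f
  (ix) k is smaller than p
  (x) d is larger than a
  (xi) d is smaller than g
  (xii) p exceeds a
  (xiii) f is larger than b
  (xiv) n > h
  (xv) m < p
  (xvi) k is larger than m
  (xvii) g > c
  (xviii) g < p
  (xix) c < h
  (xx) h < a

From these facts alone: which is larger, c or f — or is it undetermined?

c < h and h < n give c < n.
Then n < a extends the chain to a.
With a < d: c < h < n < a < d.
Then d < g extends the chain to g.
With g < m: c < h < n < a < d < g < m.
With m < p: c < h < n < a < d < g < m < p.
With p < f: c < h < n < a < d < g < m < p < f.
So f is larger.

f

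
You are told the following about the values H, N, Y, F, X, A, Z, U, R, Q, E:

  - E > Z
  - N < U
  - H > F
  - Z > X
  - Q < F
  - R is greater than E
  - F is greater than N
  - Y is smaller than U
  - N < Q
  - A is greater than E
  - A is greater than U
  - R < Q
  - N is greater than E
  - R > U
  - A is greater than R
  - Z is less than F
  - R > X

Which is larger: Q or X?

Q

X < Z and Z < E give X < E.
With E < N: X < Z < E < N.
With N < U: X < Z < E < N < U.
With U < R: X < Z < E < N < U < R.
With R < Q: X < Z < E < N < U < R < Q.
So X < Q; Q is the larger of the two.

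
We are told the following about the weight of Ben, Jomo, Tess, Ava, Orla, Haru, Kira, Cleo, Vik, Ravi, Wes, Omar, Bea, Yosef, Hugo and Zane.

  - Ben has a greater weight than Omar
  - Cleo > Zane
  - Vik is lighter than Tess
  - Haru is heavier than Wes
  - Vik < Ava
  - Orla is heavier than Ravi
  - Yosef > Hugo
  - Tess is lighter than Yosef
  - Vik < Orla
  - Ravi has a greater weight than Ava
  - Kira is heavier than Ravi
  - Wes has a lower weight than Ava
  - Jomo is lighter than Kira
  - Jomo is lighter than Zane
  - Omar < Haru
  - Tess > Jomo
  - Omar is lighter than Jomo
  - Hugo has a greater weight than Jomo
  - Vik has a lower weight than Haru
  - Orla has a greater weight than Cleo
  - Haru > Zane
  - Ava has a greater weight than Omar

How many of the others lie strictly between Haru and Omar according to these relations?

2

Chaining upward from Omar reaches: Jomo, Zane, Ava, Hugo, Ravi, Cleo, Tess, Ben, Kira, Orla, Yosef.
Chaining downward from Haru reaches: Wes, Jomo, Vik, Zane.
Strictly between Omar and Haru are those in both lists: Jomo, Zane — 2 elements.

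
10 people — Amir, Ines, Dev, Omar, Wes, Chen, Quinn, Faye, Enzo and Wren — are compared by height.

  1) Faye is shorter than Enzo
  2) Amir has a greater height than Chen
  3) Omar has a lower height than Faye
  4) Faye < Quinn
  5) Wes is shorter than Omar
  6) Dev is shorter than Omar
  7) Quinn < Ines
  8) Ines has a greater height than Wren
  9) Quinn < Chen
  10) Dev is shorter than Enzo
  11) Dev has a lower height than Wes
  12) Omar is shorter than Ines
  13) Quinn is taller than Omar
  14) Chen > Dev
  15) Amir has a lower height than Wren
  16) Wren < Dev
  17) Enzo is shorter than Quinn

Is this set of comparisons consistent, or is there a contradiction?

inconsistent

We have Wren < Dev stated directly, yet also Dev < Wes < Omar < Faye < Enzo < Quinn < Chen < Amir < Wren by chaining the others — so Dev < Wren. Contradiction.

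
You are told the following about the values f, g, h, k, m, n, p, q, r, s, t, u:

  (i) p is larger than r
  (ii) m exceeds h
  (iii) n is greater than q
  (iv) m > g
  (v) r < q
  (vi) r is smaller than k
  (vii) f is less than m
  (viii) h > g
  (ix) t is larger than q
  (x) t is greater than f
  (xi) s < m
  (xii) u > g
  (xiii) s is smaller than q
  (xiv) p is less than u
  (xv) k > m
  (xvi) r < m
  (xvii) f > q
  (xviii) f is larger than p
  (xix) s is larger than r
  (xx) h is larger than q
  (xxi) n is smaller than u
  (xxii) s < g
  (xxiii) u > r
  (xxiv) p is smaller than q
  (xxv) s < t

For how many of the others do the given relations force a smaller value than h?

From h the given relations immediately reach g, q.
From those, r, s, p — 5 in total.
No other element is forced below h by the given relations, so the count is 5.

5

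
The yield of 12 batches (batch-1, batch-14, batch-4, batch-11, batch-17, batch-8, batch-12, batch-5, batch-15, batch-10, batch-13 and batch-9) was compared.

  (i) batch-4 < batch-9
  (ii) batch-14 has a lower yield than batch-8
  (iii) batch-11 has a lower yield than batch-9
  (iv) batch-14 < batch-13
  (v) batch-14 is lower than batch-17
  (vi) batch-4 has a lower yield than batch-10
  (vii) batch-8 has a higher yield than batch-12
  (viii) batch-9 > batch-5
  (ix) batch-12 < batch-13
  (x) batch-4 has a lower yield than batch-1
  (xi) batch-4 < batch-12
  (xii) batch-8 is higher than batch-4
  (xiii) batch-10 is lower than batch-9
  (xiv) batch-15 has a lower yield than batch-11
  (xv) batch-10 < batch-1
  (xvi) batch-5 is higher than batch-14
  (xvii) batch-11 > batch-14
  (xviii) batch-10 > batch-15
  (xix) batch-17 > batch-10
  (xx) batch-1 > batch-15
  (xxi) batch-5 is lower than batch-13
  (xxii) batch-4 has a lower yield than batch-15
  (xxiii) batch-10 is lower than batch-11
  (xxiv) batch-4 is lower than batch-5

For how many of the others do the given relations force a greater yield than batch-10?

From batch-10 the given relations immediately reach batch-17, batch-11, batch-1, batch-9.
No other element is forced above batch-10 by the given relations, so the count is 4.

4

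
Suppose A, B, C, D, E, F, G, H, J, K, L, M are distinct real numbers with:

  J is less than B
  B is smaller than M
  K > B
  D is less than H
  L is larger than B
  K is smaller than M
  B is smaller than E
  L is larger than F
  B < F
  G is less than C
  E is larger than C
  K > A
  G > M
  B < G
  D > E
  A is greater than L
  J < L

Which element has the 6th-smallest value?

K

Piecing the relations together gives one ordering: J < B < F < L < A < K < M < G < C < E < D < H.
Counting 6 from the smallest end gives K.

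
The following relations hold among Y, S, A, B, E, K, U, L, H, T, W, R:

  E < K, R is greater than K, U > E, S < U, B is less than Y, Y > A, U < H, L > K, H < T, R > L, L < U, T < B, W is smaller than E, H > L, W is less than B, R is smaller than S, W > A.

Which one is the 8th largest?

The consecutive relations fix a unique order: A < W < E < K < L < R < S < U < H < T < B < Y.
Counting 8 from the largest end gives L.

L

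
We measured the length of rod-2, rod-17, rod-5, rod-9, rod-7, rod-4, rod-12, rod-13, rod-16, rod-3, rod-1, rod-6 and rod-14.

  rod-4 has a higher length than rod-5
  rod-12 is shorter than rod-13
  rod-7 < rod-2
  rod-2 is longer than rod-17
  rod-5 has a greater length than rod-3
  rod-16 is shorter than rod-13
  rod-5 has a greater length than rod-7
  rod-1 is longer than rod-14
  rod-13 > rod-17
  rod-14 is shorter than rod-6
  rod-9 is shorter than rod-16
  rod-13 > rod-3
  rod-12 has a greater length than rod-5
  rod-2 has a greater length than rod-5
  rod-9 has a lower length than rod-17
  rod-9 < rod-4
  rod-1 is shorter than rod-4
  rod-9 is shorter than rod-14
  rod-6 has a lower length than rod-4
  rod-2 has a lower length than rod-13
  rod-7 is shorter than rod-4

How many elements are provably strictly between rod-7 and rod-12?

1

The relations place rod-7 below rod-12. An element lies strictly between them when it is forced above rod-7 and also forced below rod-12.
Above rod-7: {rod-5, rod-2, rod-4, rod-13}. Below rod-12: {rod-3, rod-5}.
Intersection: {rod-5} — 1.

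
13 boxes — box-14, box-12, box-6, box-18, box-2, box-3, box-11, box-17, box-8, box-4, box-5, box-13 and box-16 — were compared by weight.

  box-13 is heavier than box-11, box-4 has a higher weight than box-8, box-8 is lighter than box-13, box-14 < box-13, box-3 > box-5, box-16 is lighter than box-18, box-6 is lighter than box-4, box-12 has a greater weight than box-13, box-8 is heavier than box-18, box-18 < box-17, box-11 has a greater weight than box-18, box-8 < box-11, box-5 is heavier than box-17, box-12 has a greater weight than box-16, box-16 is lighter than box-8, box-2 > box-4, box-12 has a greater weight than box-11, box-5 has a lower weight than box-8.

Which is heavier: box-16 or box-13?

box-13

box-16 < box-18 < box-17 < box-5 < box-8 < box-11 < box-13, by transitivity through box-18, box-17, box-5, box-8, box-11.
So box-16 < box-13; box-13 is the heavier of the two.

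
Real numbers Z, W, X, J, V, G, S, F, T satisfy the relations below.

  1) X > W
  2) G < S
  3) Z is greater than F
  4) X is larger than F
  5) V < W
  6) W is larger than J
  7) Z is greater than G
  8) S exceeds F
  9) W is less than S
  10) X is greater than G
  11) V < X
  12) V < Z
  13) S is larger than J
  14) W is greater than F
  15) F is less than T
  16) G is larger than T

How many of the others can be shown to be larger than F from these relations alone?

6

Directly above F: T, W, S, X, Z.
One step further: G (6 so far).
Nothing else is reachable above F; 6 in all.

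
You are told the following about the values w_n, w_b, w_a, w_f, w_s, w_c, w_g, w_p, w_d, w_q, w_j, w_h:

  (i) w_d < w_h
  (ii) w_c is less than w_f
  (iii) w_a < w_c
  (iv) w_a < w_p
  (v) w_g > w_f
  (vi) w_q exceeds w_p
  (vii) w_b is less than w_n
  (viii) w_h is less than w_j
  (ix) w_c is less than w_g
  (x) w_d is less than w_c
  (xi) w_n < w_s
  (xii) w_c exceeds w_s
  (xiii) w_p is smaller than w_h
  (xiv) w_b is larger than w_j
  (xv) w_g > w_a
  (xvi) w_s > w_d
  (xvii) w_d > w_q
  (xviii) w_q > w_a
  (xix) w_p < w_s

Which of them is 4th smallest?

Piecing the relations together gives one ordering: w_a < w_p < w_q < w_d < w_h < w_j < w_b < w_n < w_s < w_c < w_f < w_g.
The 4th smallest is w_d.

w_d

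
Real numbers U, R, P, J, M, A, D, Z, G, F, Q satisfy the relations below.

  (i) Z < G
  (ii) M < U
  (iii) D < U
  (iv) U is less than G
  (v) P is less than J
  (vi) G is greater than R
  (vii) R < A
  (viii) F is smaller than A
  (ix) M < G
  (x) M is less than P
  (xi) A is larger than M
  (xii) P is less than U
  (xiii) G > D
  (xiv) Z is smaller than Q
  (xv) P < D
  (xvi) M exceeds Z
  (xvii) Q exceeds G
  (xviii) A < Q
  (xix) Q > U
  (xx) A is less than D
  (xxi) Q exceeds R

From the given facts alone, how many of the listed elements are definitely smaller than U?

7

Directly below U: M, P, D.
One step further: Z, A (5 so far).
One step further: R, F (7 so far).
Nothing else is reachable below U; 7 in all.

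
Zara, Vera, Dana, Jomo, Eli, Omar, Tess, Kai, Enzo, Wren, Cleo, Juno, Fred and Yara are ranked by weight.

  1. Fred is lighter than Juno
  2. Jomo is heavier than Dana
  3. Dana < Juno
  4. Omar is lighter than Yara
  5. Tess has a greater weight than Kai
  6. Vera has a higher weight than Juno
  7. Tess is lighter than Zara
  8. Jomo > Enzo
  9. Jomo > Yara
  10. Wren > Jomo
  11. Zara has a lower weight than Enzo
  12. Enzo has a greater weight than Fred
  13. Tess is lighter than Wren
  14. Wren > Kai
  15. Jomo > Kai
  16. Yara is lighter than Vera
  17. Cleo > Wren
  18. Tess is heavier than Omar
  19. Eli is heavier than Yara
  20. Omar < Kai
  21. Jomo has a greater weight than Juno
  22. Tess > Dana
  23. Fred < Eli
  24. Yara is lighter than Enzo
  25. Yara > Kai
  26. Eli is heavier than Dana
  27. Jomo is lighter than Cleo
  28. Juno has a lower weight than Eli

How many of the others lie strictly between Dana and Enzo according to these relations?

The relations place Dana below Enzo. An element lies strictly between them when it is forced above Dana and also forced below Enzo.
Above Dana: {Tess, Zara, Juno, Eli, Jomo, Wren, Vera, Cleo}. Below Enzo: {Fred, Omar, Kai, Yara, Tess, Zara}.
Intersection: {Tess, Zara} — 2.

2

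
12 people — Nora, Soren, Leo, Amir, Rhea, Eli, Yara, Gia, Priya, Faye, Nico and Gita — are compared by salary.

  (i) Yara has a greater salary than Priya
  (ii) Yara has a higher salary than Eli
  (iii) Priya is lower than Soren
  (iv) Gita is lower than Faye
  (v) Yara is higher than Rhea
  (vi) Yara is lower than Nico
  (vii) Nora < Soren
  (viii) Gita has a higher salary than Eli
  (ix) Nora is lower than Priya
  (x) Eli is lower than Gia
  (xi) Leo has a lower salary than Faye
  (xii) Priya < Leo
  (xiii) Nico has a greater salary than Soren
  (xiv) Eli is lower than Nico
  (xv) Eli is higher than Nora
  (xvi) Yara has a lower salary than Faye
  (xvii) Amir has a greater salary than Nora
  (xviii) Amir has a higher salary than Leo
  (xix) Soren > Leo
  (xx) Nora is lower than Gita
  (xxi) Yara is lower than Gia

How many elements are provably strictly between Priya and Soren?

Chaining upward from Priya reaches: Leo, Yara, Nico, Gia, Faye, Amir.
Chaining downward from Soren reaches: Nora, Leo.
Strictly between Priya and Soren are those in both lists: Leo — 1 element.

1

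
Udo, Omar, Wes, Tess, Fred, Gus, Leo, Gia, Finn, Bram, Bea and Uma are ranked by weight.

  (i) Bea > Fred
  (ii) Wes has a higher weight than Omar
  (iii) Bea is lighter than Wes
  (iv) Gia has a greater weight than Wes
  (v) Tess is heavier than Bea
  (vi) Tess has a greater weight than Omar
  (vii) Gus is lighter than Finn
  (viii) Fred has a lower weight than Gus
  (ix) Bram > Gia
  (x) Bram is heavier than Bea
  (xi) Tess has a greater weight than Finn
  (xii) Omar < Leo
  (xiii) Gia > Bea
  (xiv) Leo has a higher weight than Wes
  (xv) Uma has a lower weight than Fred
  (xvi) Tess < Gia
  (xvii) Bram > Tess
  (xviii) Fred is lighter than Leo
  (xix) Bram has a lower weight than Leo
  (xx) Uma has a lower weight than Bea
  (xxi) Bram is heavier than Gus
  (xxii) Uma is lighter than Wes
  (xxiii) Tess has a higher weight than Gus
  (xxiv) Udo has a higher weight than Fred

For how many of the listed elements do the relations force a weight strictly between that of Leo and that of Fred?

7

Chaining upward from Fred reaches: Bea, Gus, Wes, Finn, Udo, Tess, Gia, Bram.
Chaining downward from Leo reaches: Uma, Bea, Omar, Gus, Wes, Finn, Tess, Gia, Bram.
Strictly between Fred and Leo are those in both lists: Bea, Gus, Wes, Finn, Tess, Gia, Bram — 7 elements.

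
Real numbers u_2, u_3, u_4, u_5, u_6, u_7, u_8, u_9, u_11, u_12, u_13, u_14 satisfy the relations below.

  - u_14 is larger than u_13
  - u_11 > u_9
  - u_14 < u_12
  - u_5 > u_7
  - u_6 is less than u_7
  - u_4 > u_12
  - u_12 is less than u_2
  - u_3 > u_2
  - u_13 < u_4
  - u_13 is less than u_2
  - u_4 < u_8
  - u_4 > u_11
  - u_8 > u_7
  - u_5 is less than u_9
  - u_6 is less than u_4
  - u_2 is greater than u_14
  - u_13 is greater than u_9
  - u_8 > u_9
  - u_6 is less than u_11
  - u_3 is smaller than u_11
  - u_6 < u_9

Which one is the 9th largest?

The consecutive relations fix a unique order: u_6 < u_7 < u_5 < u_9 < u_13 < u_14 < u_12 < u_2 < u_3 < u_11 < u_4 < u_8.
Counting 9 from the largest end gives u_9.

u_9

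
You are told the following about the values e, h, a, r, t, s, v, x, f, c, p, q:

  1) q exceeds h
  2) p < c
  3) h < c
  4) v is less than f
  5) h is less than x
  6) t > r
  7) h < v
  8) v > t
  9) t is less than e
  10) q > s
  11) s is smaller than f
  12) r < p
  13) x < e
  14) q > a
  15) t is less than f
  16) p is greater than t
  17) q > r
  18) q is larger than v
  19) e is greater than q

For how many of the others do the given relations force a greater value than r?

From r the given relations immediately reach t, p, q.
From those, v, c, f, e — 7 in total.
No other element is forced above r by the given relations, so the count is 7.

7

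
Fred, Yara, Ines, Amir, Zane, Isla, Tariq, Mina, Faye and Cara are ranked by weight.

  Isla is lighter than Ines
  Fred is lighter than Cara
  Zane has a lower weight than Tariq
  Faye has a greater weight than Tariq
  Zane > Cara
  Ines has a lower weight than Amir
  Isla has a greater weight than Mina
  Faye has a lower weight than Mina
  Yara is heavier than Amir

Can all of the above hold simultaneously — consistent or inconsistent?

Every relation is compatible with Fred < Cara < Zane < Tariq < Faye < Mina < Isla < Ines < Amir < Yara; the set is consistent.

consistent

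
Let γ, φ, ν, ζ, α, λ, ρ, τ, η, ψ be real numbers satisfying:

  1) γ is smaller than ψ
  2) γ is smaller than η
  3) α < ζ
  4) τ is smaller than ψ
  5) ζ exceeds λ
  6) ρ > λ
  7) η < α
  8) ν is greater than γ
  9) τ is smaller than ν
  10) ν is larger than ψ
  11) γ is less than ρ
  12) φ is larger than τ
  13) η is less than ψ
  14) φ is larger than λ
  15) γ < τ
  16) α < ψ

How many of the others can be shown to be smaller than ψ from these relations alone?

4

The elements the relations force below ψ are γ, τ, η, α — no chain reaches any other.
That is 4.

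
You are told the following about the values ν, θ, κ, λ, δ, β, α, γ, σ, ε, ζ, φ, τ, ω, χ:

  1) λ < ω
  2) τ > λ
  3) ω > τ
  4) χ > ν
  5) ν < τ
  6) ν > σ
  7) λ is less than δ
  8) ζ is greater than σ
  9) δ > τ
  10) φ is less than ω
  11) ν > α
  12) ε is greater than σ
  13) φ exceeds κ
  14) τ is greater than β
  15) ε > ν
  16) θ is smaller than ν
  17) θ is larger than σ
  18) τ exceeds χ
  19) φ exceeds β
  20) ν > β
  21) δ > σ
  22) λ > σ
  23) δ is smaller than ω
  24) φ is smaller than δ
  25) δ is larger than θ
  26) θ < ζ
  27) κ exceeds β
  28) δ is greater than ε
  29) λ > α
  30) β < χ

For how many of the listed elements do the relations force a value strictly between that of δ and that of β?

6

The relations place β below δ. An element lies strictly between them when it is forced above β and also forced below δ.
Above β: {ν, χ, ε, τ, κ, φ, ω}. Below δ: {σ, α, θ, λ, ν, χ, ε, τ, κ, φ}.
Intersection: {ν, χ, ε, τ, κ, φ} — 6.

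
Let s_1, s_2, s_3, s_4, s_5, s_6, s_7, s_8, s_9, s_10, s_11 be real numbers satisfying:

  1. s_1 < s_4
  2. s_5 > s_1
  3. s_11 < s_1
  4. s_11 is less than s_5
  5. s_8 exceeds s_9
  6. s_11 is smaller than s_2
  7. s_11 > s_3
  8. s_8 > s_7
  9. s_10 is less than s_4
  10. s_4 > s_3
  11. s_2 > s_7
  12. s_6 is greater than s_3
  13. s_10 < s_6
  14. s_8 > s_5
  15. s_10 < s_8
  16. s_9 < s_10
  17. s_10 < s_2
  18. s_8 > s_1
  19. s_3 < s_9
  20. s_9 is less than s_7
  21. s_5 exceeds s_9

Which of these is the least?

s_3

s_9 is not least since s_3 < s_9; s_10 is not least since s_9 < s_10; s_11 is not least since s_3 < s_11; s_6 is not least since s_10 < s_6; s_7 is not least since s_9 < s_7; s_1 is not least since s_11 < s_1; s_5 is not least since s_11 < s_5; s_8 is not least since s_10 < s_8; s_4 is not least since s_3 < s_4; s_2 is not least since s_11 < s_2.
Only s_3 has nothing below it, so s_3 is the least.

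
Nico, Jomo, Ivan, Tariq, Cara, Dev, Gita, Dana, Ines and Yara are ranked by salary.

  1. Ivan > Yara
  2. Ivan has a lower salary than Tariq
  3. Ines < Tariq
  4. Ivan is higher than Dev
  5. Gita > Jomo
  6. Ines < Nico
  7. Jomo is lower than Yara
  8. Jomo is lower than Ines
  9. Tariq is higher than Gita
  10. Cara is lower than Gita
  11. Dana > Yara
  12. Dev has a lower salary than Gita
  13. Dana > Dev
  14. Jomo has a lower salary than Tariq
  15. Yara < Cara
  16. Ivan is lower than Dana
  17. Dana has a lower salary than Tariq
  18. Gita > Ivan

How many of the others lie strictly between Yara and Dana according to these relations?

1

The relations place Yara below Dana. An element lies strictly between them when it is forced above Yara and also forced below Dana.
Above Yara: {Ivan, Cara, Gita, Tariq}. Below Dana: {Dev, Jomo, Ivan}.
Intersection: {Ivan} — 1.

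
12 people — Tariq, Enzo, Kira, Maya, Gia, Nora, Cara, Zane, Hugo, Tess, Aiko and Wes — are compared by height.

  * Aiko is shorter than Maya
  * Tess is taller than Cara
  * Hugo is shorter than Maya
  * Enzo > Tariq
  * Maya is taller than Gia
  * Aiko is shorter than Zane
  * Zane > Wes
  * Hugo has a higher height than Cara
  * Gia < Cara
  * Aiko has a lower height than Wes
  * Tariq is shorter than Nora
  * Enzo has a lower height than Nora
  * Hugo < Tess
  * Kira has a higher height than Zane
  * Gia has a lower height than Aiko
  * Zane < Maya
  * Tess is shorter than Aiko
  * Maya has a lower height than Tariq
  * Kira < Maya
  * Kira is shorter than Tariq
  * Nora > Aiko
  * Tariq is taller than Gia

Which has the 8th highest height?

Chaining the given pairs: Gia < Cara < Hugo < Tess < Aiko < Wes < Zane < Kira < Maya < Tariq < Enzo < Nora.
Counting 8 from the largest end gives Aiko.

Aiko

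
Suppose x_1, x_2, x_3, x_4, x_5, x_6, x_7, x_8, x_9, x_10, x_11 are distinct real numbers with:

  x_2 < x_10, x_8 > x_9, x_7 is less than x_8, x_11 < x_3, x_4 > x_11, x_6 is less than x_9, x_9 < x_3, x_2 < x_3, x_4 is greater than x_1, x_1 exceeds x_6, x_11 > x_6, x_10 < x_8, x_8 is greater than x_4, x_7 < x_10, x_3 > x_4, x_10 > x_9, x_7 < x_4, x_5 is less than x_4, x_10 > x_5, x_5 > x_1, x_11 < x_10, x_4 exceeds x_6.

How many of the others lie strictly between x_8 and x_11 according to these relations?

2

Chaining upward from x_11 reaches: x_10, x_4, x_3.
Chaining downward from x_8 reaches: x_2, x_6, x_1, x_9, x_7, x_5, x_10, x_4.
Strictly between x_11 and x_8 are those in both lists: x_10, x_4 — 2 elements.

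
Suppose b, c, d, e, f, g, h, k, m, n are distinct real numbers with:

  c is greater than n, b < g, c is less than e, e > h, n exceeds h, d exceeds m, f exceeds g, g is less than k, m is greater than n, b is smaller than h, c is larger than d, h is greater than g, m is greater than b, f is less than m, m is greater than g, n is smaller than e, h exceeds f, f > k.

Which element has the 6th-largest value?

h

The consecutive relations fix a unique order: b < g < k < f < h < n < m < d < c < e.
Counting 6 from the largest end gives h.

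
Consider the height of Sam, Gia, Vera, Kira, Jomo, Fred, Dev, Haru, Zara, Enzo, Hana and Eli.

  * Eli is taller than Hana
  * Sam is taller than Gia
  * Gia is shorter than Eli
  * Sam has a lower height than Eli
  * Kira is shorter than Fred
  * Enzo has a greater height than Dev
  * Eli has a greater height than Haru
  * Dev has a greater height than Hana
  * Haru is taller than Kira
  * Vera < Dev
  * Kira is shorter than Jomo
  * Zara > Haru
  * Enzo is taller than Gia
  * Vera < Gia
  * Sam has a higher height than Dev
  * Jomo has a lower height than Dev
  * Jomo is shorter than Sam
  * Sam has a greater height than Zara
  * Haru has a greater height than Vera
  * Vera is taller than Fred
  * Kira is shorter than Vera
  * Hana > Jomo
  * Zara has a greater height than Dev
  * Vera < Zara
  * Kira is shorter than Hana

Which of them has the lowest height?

Kira

Chaining upward from Kira: directly above it, Fred, Jomo, Vera, Haru, Hana; then Dev, Zara, Gia, Sam, Eli; then Enzo.
That covers every other element, and nothing is given below Kira, so Kira is the lowest height.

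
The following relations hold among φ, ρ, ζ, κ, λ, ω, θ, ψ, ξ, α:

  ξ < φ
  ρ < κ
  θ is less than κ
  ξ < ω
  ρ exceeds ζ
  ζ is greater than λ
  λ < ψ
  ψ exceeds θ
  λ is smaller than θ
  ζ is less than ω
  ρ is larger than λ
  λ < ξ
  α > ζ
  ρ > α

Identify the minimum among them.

λ

ξ is not least since λ < ξ; ζ is not least since λ < ζ; ω is not least since ζ < ω; θ is not least since λ < θ; ψ is not least since θ < ψ; α is not least since ζ < α; ρ is not least since λ < ρ; κ is not least since θ < κ; φ is not least since ξ < φ.
Only λ has nothing below it, so λ is the minimum.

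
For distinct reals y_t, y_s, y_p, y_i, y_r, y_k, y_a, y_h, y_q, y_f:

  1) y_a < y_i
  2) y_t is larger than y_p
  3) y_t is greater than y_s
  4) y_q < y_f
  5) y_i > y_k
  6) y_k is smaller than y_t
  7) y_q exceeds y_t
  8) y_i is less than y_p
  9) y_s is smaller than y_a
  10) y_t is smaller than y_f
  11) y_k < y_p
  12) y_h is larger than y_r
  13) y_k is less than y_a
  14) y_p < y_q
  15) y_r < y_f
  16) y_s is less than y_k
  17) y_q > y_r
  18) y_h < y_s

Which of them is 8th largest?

y_s

Piecing the relations together gives one ordering: y_r < y_h < y_s < y_k < y_a < y_i < y_p < y_t < y_q < y_f.
The 8th largest is y_s.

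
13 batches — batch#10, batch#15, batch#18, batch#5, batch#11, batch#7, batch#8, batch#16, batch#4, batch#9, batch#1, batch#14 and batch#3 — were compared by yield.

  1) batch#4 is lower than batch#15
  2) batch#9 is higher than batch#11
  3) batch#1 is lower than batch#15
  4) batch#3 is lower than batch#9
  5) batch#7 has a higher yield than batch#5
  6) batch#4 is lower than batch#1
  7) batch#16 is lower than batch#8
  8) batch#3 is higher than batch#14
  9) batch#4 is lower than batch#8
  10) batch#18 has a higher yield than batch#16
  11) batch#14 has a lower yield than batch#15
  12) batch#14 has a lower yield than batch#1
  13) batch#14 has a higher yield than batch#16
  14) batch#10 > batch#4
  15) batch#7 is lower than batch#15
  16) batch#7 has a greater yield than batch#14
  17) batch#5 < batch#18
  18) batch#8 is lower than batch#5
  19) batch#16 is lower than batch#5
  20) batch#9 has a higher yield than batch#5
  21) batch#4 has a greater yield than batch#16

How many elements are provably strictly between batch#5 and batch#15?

The relations place batch#5 below batch#15. An element lies strictly between them when it is forced above batch#5 and also forced below batch#15.
Above batch#5: {batch#9, batch#7, batch#18}. Below batch#15: {batch#16, batch#4, batch#14, batch#8, batch#1, batch#7}.
Intersection: {batch#7} — 1.

1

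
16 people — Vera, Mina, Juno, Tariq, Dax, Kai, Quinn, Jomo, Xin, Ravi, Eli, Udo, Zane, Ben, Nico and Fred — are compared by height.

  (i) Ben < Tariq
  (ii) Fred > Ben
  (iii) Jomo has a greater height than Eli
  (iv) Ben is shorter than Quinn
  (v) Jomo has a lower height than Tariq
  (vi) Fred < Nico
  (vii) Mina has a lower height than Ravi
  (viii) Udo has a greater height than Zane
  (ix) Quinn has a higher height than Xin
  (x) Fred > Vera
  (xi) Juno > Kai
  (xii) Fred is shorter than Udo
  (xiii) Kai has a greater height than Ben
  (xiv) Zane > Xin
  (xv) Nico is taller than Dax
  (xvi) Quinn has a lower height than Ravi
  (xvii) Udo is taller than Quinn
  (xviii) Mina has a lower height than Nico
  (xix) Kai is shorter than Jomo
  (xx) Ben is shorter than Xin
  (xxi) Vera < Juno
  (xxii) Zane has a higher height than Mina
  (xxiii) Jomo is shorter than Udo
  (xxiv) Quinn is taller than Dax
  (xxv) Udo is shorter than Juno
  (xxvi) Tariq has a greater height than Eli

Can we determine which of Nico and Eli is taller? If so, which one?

undetermined

Following every chain through Eli: above Eli we get Jomo, Tariq, Udo, Juno.
Nico is not reached, and no chain runs the other way from Nico to Eli.
So the given relations leave the order of Eli and Nico undetermined.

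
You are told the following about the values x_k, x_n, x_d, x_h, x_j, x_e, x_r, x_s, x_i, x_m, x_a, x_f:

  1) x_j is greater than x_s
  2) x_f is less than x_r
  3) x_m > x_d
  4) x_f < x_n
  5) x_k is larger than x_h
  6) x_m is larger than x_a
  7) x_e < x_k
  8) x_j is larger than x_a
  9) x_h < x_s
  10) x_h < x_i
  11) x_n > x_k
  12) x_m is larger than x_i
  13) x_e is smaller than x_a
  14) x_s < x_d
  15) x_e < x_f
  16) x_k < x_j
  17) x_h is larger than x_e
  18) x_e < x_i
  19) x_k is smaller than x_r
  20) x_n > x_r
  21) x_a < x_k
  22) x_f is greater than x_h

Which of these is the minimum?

Chaining upward from x_e: directly above it, x_h, x_a, x_k, x_f, x_i; then x_s, x_r, x_j, x_n, x_m; then x_d.
That covers every other element, and nothing is given below x_e, so x_e is the minimum.

x_e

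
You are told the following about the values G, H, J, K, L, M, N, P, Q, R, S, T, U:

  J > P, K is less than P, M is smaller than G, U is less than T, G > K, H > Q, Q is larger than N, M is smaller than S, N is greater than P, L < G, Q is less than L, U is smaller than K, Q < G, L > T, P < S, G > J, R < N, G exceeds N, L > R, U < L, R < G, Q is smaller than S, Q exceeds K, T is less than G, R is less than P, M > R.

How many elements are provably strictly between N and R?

1

Chaining upward from R reaches: P, Q, H, L, M, S, J, G.
Chaining downward from N reaches: U, K, P.
Strictly between R and N are those in both lists: P — 1 element.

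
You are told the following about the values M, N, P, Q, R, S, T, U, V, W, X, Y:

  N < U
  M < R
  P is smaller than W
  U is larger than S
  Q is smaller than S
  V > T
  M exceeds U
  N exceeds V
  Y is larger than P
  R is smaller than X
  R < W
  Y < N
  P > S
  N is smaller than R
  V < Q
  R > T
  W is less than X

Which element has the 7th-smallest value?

N

The consecutive relations fix a unique order: T < V < Q < S < P < Y < N < U < M < R < W < X.
The 7th smallest is N.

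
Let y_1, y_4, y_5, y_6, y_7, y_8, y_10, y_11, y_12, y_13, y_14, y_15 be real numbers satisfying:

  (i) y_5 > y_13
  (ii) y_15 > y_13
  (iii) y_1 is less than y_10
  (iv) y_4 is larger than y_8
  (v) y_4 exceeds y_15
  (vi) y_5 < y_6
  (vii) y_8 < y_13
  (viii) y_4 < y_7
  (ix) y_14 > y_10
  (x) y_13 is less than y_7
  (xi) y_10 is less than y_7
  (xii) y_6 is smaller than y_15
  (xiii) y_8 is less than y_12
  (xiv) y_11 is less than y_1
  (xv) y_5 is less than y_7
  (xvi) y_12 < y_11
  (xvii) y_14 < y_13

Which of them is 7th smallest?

y_13

Chaining the given pairs: y_8 < y_12 < y_11 < y_1 < y_10 < y_14 < y_13 < y_5 < y_6 < y_15 < y_4 < y_7.
Counting 7 from the smallest end gives y_13.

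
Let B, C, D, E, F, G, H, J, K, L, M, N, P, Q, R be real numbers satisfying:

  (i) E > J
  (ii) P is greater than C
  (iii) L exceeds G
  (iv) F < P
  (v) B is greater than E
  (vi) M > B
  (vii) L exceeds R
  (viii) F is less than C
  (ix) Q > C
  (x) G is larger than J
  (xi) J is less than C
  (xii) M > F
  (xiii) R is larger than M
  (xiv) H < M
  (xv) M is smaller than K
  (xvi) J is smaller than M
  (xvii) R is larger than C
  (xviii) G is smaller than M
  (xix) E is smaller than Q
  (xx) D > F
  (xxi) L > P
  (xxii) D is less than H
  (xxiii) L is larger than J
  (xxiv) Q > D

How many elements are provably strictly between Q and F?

The relations place F below Q. An element lies strictly between them when it is forced above F and also forced below Q.
Above F: {D, H, C, M, R, K, P, L}. Below Q: {D, J, E, C}.
Intersection: {D, C} — 2.

2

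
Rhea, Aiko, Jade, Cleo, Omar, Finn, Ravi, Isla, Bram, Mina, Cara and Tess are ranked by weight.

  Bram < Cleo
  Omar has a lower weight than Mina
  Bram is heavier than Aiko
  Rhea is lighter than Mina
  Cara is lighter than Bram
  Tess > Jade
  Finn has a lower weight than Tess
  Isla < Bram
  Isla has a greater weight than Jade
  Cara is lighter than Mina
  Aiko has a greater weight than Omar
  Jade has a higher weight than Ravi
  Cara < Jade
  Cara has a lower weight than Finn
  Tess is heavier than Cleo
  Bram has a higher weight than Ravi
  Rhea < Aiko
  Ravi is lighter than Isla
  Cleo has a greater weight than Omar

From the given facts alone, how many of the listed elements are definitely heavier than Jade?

4

From Jade the given relations immediately reach Isla, Tess.
From those, Bram — 3 in total.
From those, Cleo — 4 in total.
Nothing else is reachable above Jade; 4 in all.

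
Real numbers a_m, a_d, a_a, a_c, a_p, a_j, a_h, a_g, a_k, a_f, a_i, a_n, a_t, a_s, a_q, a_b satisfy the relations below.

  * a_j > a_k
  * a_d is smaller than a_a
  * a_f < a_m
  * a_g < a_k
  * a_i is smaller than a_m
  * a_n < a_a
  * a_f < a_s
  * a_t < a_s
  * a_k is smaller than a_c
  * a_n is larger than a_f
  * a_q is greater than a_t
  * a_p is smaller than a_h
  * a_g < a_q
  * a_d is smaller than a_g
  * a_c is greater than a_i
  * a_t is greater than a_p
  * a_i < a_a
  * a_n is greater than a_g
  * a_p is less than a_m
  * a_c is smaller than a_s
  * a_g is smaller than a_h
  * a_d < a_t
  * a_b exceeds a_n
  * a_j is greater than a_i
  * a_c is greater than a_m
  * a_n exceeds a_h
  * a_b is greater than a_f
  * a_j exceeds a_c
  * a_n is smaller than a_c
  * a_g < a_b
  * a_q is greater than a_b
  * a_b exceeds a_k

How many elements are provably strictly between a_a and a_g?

2

The relations place a_g below a_a. An element lies strictly between them when it is forced above a_g and also forced below a_a.
Above a_g: {a_k, a_h, a_n, a_b, a_c, a_j, a_q, a_s}. Below a_a: {a_d, a_p, a_f, a_i, a_h, a_n}.
Intersection: {a_h, a_n} — 2.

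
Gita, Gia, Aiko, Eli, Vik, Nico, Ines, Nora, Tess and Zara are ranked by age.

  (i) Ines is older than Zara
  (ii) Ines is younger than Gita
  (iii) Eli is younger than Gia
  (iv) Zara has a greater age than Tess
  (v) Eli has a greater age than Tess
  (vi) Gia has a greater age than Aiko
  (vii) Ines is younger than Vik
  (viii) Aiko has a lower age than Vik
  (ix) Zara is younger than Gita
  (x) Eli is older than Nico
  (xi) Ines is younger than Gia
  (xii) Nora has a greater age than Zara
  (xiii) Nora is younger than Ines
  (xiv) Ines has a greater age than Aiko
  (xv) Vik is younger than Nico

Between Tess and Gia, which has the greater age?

Gia

Link the given pairs in sequence: Tess < Zara; Zara < Nora; Nora < Ines; Ines < Vik; Vik < Nico; Nico < Eli; Eli < Gia.
Chaining these gives Tess < Zara < Nora < Ines < Vik < Nico < Eli < Gia.
So Tess < Gia; Gia is the older of the two.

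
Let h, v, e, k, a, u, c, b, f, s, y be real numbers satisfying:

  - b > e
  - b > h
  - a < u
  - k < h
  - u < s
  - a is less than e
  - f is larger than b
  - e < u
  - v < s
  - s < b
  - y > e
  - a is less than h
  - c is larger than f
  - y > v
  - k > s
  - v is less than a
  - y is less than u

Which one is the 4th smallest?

Piecing the relations together gives one ordering: v < a < e < y < u < s < k < h < b < f < c.
Counting 4 from the smallest end gives y.

y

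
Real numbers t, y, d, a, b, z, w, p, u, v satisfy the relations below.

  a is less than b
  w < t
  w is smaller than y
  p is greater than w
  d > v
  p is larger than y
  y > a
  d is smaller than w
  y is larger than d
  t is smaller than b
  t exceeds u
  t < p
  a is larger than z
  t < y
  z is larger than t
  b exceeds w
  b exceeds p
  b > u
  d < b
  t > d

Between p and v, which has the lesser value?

v < d and d < w give v < w.
Then w < t extends the chain to t.
With t < z: v < d < w < t < z.
Then z < a extends the chain to a.
Then a < y extends the chain to y.
Then y < p extends the chain to p.
So v < p; v is the smaller of the two.

v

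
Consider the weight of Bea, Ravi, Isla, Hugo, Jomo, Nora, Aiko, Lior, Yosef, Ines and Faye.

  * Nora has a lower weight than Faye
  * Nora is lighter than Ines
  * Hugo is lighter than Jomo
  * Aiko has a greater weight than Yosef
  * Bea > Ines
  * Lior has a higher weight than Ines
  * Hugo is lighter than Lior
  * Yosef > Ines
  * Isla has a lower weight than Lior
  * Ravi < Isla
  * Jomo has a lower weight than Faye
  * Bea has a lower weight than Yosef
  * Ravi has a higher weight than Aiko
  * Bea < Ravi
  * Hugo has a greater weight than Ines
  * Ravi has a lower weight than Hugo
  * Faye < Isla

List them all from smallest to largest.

Nothing is placed below Nora, so it is least; from there Nora < Ines; Ines < Bea; Bea < Yosef; Yosef < Aiko; Aiko < Ravi; Ravi < Hugo; Hugo < Jomo; Jomo < Faye; Faye < Isla; Isla < Lior, each given directly.

Nora < Ines < Bea < Yosef < Aiko < Ravi < Hugo < Jomo < Faye < Isla < Lior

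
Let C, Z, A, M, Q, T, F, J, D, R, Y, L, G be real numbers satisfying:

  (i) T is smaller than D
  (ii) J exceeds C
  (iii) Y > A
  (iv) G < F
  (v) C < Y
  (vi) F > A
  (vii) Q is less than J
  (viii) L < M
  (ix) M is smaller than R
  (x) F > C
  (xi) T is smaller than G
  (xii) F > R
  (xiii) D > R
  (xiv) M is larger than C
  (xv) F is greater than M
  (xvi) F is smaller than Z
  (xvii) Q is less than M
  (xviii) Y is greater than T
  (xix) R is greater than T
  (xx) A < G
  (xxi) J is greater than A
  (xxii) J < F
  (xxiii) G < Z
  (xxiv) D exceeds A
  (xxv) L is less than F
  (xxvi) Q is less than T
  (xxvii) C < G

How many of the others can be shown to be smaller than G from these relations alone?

Directly below G: A, T, C.
One step further: Q (4 so far).
Nothing else is reachable below G; 4 in all.

4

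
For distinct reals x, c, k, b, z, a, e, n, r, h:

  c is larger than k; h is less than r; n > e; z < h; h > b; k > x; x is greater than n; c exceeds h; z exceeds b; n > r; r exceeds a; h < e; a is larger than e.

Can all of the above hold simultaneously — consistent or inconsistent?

The single ordering b < z < h < e < a < r < n < x < k < c satisfies every listed relation, so no contradiction arises.

consistent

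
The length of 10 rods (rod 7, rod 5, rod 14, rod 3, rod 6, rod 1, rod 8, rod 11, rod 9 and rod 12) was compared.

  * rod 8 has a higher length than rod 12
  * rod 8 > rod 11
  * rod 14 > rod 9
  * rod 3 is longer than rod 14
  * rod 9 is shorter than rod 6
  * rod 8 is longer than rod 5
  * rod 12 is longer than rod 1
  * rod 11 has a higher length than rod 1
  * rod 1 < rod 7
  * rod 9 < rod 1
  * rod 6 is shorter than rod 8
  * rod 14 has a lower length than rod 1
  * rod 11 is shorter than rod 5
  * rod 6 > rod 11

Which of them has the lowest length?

rod 9

Chaining upward from rod 9: directly above it, rod 14, rod 1, rod 6; then rod 11, rod 12, rod 7, rod 3, rod 8; then rod 5.
That covers every other element, and nothing is given below rod 9, so rod 9 is the lowest length.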